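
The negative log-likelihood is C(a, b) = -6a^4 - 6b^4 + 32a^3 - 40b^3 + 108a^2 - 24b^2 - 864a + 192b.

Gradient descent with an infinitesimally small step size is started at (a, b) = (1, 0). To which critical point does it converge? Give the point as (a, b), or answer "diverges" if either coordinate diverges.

C is separable, so gradient descent decouples: a follows -∂C/∂a, b follows -∂C/∂b.
∂C/∂a = -24(a - 4)(a - 3)(a + 3); at a=1 this is -576, so a increases.
∂C/∂b = -24(b - 1)(b + 2)(b + 4); at b=0 this is 192, so b decreases.
a converges to its nearest critical value 3 (a local min of the a-part); b converges to -2. The iterate converges to (3, -2).

(3, -2)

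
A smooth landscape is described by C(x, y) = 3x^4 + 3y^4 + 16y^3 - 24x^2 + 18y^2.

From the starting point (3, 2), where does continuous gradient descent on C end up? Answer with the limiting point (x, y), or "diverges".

C is separable, so gradient descent decouples: x follows -∂C/∂x, y follows -∂C/∂y.
∂C/∂x = 12x(x - 2)(x + 2); at x=3 this is 180, so x decreases.
∂C/∂y = 12y(y + 1)(y + 3); at y=2 this is 360, so y decreases.
x converges to its nearest critical value 2 (a local min of the x-part); y converges to 0. The iterate converges to (2, 0).

(2, 0)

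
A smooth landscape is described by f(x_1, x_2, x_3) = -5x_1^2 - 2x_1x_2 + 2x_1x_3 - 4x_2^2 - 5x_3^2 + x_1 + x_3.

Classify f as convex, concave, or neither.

f is quadratic, so its Hessian is the constant matrix H = [[-10, -2, 2], [-2, -8, 0], [2, 0, -10]].
Leading principal minors: -10, 76, -728.
Signs alternate −, +, − ⇒ H ≺ 0 ⇒ concave.

concave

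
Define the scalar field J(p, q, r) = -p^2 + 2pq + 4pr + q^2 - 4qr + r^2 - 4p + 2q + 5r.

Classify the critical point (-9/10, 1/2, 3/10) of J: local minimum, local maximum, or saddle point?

The Hessian is constant: H = [[-2, 2, 4], [2, 2, -4], [4, -4, 2]].
Leading principal minors: Δ₁ = -2, Δ₂ = -8, Δ₃ = -80.
The minors fit neither the all-positive nor the alternating-sign pattern, so H is indefinite: a saddle point.

saddle point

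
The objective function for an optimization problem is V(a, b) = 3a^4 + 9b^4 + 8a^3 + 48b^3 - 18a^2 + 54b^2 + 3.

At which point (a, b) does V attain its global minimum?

V(a,b) separates as P(a) + Q(b) + 3, so its minimum is min P + min Q + 3.
P'(a) = 12a(a - 1)(a + 3) vanishes at a ∈ {-3, 0, 1}; Q'(b) = 36b(b + 1)(b + 3) vanishes at b ∈ {-3, -1, 0}.
Local minima of P (where P''>0): P(-3)=-135, P(1)=-7. Local minima of Q: Q(-3)=-81, Q(0)=0.
So the global minimum of V is P(-3) + Q(-3) + 3 = -135 − 81 + 3 = -213, attained at (-3, -3).

(-3, -3)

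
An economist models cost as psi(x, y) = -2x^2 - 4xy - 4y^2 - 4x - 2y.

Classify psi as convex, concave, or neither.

concave

psi is quadratic, so its Hessian is the constant matrix H = [[-4, -4], [-4, -8]].
det(H) = 16, tr(H) = -12.
det(H) > 0 and tr(H) < 0, so H is negative definite everywhere: concave.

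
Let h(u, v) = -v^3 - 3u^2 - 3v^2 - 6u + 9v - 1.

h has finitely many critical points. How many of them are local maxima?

1

h separates as a function of u plus a function of v, so ∇h=0 decouples.
∂h/∂u = -6(u + 1) = 0 at u ∈ {-1}; ∂h/∂v = -3(v - 1)(v + 3) = 0 at v ∈ {-3, 1}.
The Hessian is diagonal: diag(h_uu, h_vv). Second derivatives: h_uu(-1)=-6; h_vv(-3)=12, h_vv(1)=-12.
Local maxima occur where both diagonal entries negative: (-1, 1). Count: 1.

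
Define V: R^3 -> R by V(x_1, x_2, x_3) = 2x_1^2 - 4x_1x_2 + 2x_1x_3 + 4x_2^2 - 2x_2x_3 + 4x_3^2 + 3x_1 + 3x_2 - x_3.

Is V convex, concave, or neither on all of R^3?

V is quadratic, so its Hessian is the constant matrix H = [[4, -4, 2], [-4, 8, -2], [2, -2, 8]].
Leading principal minors: 4, 16, 112.
All positive ⇒ H ≻ 0 ⇒ convex.

convex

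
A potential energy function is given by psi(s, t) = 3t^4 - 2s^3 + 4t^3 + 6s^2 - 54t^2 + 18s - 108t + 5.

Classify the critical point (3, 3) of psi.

saddle point

The mixed partial ∂²psi/∂s∂t is 0, so the Hessian at any point is diag(psi_ss, psi_tt) = diag(12(-s + 1), 12(3t^2 + 2t - 9)).
At (3, 3): H = diag(-24, 288).
The eigenvalues have opposite signs, so H is indefinite: a saddle point.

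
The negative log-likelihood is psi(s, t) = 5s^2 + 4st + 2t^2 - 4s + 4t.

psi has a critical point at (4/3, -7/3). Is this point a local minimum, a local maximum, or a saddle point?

The Hessian of psi is constant: H = [[10, 4], [4, 4]].
det(H) = 10·4 − 4² = 24.
det(H) > 0 and tr(H) = 14 > 0, so H is positive definite and the point is a local minimum.

local minimum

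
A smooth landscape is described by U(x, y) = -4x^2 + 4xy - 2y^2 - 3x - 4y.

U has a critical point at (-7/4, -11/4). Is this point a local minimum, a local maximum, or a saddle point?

local maximum

The Hessian of U is constant: H = [[-8, 4], [4, -4]].
det(H) = (-8)·(-4) − 4² = 16.
det(H) > 0 and tr(H) = -12 < 0, so H is negative definite and the point is a local maximum.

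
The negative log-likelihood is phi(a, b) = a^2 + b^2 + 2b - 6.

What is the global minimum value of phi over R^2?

-7

phi(a,b) separates as P(a) + Q(b) − 6, so its minimum is min P + min Q − 6.
P'(a) = 2a vanishes at a ∈ {0}; Q'(b) = 2b + 2 vanishes at b ∈ {-1}.
Local minima of P (where P''>0): P(0)=0. Local minima of Q: Q(-1)=-1.
So the global minimum of phi is P(0) + Q(-1) − 6 = 0 − 1 − 6 = -7, attained at (0, -1).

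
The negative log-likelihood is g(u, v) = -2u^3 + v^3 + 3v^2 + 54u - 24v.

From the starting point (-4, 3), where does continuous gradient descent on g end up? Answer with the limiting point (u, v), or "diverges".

g is separable, so gradient descent decouples: u follows -∂g/∂u, v follows -∂g/∂v.
∂g/∂u = -6(u - 3)(u + 3); at u=-4 this is -42, so u increases.
∂g/∂v = 3(v - 2)(v + 4); at v=3 this is 21, so v decreases.
u converges to its nearest critical value -3 (a local min of the u-part); v converges to 2. The iterate converges to (-3, 2).

(-3, 2)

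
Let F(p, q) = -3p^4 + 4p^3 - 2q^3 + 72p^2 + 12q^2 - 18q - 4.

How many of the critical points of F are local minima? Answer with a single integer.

F separates as a function of p plus a function of q, so ∇F=0 decouples.
∂F/∂p = -12p(p - 4)(p + 3) = 0 at p ∈ {-3, 0, 4}; ∂F/∂q = -6(q - 3)(q - 1) = 0 at q ∈ {1, 3}.
The Hessian is diagonal: diag(F_pp, F_qq). Second derivatives: F_pp(-3)=-252, F_pp(0)=144, F_pp(4)=-336; F_qq(1)=12, F_qq(3)=-12.
Local minima occur where both diagonal entries positive: (0, 1). Count: 1.

1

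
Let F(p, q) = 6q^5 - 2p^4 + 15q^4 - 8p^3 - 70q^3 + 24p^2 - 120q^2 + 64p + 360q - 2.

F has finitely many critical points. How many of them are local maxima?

4

F separates as a function of p plus a function of q, so ∇F=0 decouples.
∂F/∂p = -8(p - 2)(p + 1)(p + 4) = 0 at p ∈ {-4, -1, 2}; ∂F/∂q = 30(q - 2)(q - 1)(q + 2)(q + 3) = 0 at q ∈ {-3, -2, 1, 2}.
The Hessian is diagonal: diag(F_pp, F_qq). Second derivatives: F_pp(-4)=-144, F_pp(-1)=72, F_pp(2)=-144; F_qq(-3)=-600, F_qq(-2)=360, F_qq(1)=-360, F_qq(2)=600.
Local maxima occur where both diagonal entries negative: (-4, -3), (-4, 1), (2, -3), (2, 1). Count: 4.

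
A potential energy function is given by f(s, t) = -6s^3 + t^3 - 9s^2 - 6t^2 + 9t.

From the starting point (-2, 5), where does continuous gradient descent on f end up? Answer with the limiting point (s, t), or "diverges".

(-1, 3)

f is separable, so gradient descent decouples: s follows -∂f/∂s, t follows -∂f/∂t.
∂f/∂s = -18s(s + 1); at s=-2 this is -36, so s increases.
∂f/∂t = 3(t - 3)(t - 1); at t=5 this is 24, so t decreases.
s converges to its nearest critical value -1 (a local min of the s-part); t converges to 3. The iterate converges to (-1, 3).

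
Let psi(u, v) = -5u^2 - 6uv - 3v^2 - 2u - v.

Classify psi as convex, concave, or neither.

concave

psi is quadratic, so its Hessian is the constant matrix H = [[-10, -6], [-6, -6]].
det(H) = 24, tr(H) = -16.
det(H) > 0 and tr(H) < 0, so H is negative definite everywhere: concave.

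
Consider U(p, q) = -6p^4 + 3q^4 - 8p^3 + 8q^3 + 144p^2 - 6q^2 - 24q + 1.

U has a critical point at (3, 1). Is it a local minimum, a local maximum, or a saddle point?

The mixed partial ∂²U/∂p∂q is 0, so the Hessian at any point is diag(U_pp, U_qq) = diag(24(-3p^2 - 2p + 12), 12(3q^2 + 4q - 1)).
At (3, 1): H = diag(-504, 72).
The eigenvalues have opposite signs, so H is indefinite: a saddle point.

saddle point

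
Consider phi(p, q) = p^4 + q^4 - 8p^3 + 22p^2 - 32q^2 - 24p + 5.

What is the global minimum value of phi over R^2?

-260

phi(p,q) separates as A(p) + B(q) + 5, so its minimum is min A + min B + 5.
A'(p) = 4(p - 3)(p - 2)(p - 1) vanishes at p ∈ {1, 2, 3}; B'(q) = 4q(q - 4)(q + 4) vanishes at q ∈ {-4, 0, 4}.
Local minima of A (where A''>0): A(1)=-9, A(3)=-9. Local minima of B: B(-4)=-256, B(4)=-256.
So the global minimum of phi is A(1) + B(-4) + 5 = -9 − 256 + 5 = -260, attained at (1, -4).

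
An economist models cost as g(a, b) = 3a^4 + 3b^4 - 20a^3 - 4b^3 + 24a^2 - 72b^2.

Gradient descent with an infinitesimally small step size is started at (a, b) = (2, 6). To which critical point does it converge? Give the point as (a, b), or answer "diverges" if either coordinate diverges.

g is separable, so gradient descent decouples: a follows -∂g/∂a, b follows -∂g/∂b.
∂g/∂a = 12a(a - 4)(a - 1); at a=2 this is -48, so a increases.
∂g/∂b = 12b(b - 4)(b + 3); at b=6 this is 1296, so b decreases.
a converges to its nearest critical value 4 (a local min of the a-part); b converges to 4. The iterate converges to (4, 4).

(4, 4)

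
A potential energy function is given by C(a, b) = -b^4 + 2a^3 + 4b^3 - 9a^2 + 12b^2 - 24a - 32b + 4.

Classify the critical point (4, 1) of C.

The mixed partial ∂²C/∂a∂b is 0, so the Hessian at any point is diag(C_aa, C_bb) = diag(6(2a - 3), 12(-b^2 + 2b + 2)).
At (4, 1): H = diag(30, 36).
Both eigenvalues are positive, so H is positive definite: a local minimum.

local minimum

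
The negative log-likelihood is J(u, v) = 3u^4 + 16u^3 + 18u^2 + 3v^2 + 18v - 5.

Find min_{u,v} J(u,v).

-59

J(u,v) separates as P(u) + Q(v) − 5, so its minimum is min P + min Q − 5.
P'(u) = 12u(u + 1)(u + 3) vanishes at u ∈ {-3, -1, 0}; Q'(v) = 6v + 18 vanishes at v ∈ {-3}.
Local minima of P (where P''>0): P(-3)=-27, P(0)=0. Local minima of Q: Q(-3)=-27.
So the global minimum of J is P(-3) + Q(-3) − 5 = -27 − 27 − 5 = -59, attained at (-3, -3).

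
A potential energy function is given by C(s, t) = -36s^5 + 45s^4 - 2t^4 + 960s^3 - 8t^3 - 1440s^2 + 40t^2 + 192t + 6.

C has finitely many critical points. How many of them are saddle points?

C separates as a function of s plus a function of t, so ∇C=0 decouples.
∂C/∂s = -180s(s - 4)(s - 1)(s + 4) = 0 at s ∈ {-4, 0, 1, 4}; ∂C/∂t = -8(t - 3)(t + 2)(t + 4) = 0 at t ∈ {-4, -2, 3}.
The Hessian is diagonal: diag(C_ss, C_tt). Second derivatives: C_ss(-4)=28800, C_ss(0)=-2880, C_ss(1)=2700, C_ss(4)=-17280; C_tt(-4)=-112, C_tt(-2)=80, C_tt(3)=-280.
Saddle points occur where the two diagonal entries have opposite signs: (-4, -4), (-4, 3), (0, -2), (1, -4), (1, 3), (4, -2). Count: 6.

6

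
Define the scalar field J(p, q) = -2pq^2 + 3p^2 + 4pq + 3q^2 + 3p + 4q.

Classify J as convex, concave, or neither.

neither

The term -2pq^2 is cubic, so the Hessian is not constant.
∂²J/∂q² = -4p + 6, which takes both signs as p varies (negative for sufficiently large p). A diagonal entry of the Hessian changing sign means the Hessian is neither positive- nor negative-semidefinite on all of R^2.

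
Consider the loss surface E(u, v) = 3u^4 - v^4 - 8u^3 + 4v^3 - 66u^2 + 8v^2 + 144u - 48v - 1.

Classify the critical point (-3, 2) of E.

local minimum

The mixed partial ∂²E/∂u∂v is 0, so the Hessian at any point is diag(E_uu, E_vv) = diag(12(3u^2 - 4u - 11), 4(-3v^2 + 6v + 4)).
At (-3, 2): H = diag(336, 16).
Both eigenvalues are positive, so H is positive definite: a local minimum.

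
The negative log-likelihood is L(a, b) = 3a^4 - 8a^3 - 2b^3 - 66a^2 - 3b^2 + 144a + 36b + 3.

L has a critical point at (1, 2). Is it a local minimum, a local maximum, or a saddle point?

The mixed partial ∂²L/∂a∂b is 0, so the Hessian at any point is diag(L_aa, L_bb) = diag(12(3a^2 - 4a - 11), -6(2b + 1)).
At (1, 2): H = diag(-144, -30).
Both eigenvalues are negative, so H is negative definite: a local maximum.

local maximum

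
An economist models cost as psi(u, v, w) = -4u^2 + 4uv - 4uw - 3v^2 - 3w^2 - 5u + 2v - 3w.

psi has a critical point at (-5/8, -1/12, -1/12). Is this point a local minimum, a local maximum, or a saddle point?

local maximum

The Hessian is constant: H = [[-8, 4, -4], [4, -6, 0], [-4, 0, -6]].
Leading principal minors: Δ₁ = -8, Δ₂ = 32, Δ₃ = -96.
The minors alternate sign starting negative (−, +, −), so H is negative definite: a local maximum.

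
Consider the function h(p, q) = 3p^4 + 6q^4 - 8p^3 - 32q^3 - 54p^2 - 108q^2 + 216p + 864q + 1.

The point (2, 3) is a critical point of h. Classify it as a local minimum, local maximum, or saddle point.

The mixed partial ∂²h/∂p∂q is 0, so the Hessian at any point is diag(h_pp, h_qq) = diag(12(3p^2 - 4p - 9), 24(3q^2 - 8q - 9)).
At (2, 3): H = diag(-60, -144).
Both eigenvalues are negative, so H is negative definite: a local maximum.

local maximum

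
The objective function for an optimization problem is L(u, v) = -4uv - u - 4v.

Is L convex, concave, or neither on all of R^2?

neither

L is quadratic, so its Hessian is the constant matrix H = [[0, -4], [-4, 0]].
det(H) = -16, tr(H) = 0.
det(H) < 0, so H is indefinite: neither convex nor concave.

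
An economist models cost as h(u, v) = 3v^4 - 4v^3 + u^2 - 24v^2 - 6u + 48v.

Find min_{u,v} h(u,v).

-121

h(u,v) separates as P(u) + Q(v), so its minimum is min P + min Q.
P'(u) = 2u - 6 vanishes at u ∈ {3}; Q'(v) = 12(v - 2)(v - 1)(v + 2) vanishes at v ∈ {-2, 1, 2}.
Local minima of P (where P''>0): P(3)=-9. Local minima of Q: Q(-2)=-112, Q(2)=16.
So the global minimum of h is P(3) + Q(-2) = -9 − 112 = -121, attained at (3, -2).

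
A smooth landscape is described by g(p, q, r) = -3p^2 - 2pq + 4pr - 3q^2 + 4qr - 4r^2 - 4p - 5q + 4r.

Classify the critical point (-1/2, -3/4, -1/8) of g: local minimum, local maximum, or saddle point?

The Hessian is constant: H = [[-6, -2, 4], [-2, -6, 4], [4, 4, -8]].
Leading principal minors: Δ₁ = -6, Δ₂ = 32, Δ₃ = -128.
The minors alternate sign starting negative (−, +, −), so H is negative definite: a local maximum.

local maximum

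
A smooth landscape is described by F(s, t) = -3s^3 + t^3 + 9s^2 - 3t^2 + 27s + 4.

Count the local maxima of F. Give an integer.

F separates as a function of s plus a function of t, so ∇F=0 decouples.
∂F/∂s = -9(s - 3)(s + 1) = 0 at s ∈ {-1, 3}; ∂F/∂t = 3t(t - 2) = 0 at t ∈ {0, 2}.
The Hessian is diagonal: diag(F_ss, F_tt). Second derivatives: F_ss(-1)=36, F_ss(3)=-36; F_tt(0)=-6, F_tt(2)=6.
Local maxima occur where both diagonal entries negative: (3, 0). Count: 1.

1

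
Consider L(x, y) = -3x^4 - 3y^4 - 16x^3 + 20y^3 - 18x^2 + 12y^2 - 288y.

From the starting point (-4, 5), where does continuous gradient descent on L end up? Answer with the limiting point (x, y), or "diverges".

L is separable, so gradient descent decouples: x follows -∂L/∂x, y follows -∂L/∂y.
∂L/∂x = -12x(x + 1)(x + 3); at x=-4 this is 144, so x decreases.
∂L/∂y = -12(y - 4)(y - 3)(y + 2); at y=5 this is -168, so y increases.
The x-coordinate has no critical point in that direction and runs off to infinity.

diverges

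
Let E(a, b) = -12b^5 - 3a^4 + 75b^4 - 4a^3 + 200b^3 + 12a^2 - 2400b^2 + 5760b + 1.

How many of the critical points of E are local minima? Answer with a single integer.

E separates as a function of a plus a function of b, so ∇E=0 decouples.
∂E/∂a = -12a(a - 1)(a + 2) = 0 at a ∈ {-2, 0, 1}; ∂E/∂b = -60(b - 4)(b - 3)(b - 2)(b + 4) = 0 at b ∈ {-4, 2, 3, 4}.
The Hessian is diagonal: diag(E_aa, E_bb). Second derivatives: E_aa(-2)=-72, E_aa(0)=24, E_aa(1)=-36; E_bb(-4)=20160, E_bb(2)=-720, E_bb(3)=420, E_bb(4)=-960.
Local minima occur where both diagonal entries positive: (0, -4), (0, 3). Count: 2.

2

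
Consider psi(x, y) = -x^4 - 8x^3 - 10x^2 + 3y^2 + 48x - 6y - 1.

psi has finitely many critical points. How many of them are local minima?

psi separates as a function of x plus a function of y, so ∇psi=0 decouples.
∂psi/∂x = -4(x - 1)(x + 3)(x + 4) = 0 at x ∈ {-4, -3, 1}; ∂psi/∂y = 6(y - 1) = 0 at y ∈ {1}.
The Hessian is diagonal: diag(psi_xx, psi_yy). Second derivatives: psi_xx(-4)=-20, psi_xx(-3)=16, psi_xx(1)=-80; psi_yy(1)=6.
Local minima occur where both diagonal entries positive: (-3, 1). Count: 1.

1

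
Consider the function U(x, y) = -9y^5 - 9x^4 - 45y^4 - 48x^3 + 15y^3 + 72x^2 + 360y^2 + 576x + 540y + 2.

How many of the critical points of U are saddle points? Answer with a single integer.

U separates as a function of x plus a function of y, so ∇U=0 decouples.
∂U/∂x = -36(x - 2)(x + 2)(x + 4) = 0 at x ∈ {-4, -2, 2}; ∂U/∂y = -45(y - 2)(y + 1)(y + 2)(y + 3) = 0 at y ∈ {-3, -2, -1, 2}.
The Hessian is diagonal: diag(U_xx, U_yy). Second derivatives: U_xx(-4)=-432, U_xx(-2)=288, U_xx(2)=-864; U_yy(-3)=450, U_yy(-2)=-180, U_yy(-1)=270, U_yy(2)=-2700.
Saddle points occur where the two diagonal entries have opposite signs: (-4, -3), (-4, -1), (-2, -2), (-2, 2), (2, -3), (2, -1). Count: 6.

6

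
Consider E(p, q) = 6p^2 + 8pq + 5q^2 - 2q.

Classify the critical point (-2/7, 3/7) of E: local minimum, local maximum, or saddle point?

The Hessian of E is constant: H = [[12, 8], [8, 10]].
det(H) = 12·10 − 8² = 56.
det(H) > 0 and tr(H) = 22 > 0, so H is positive definite and the point is a local minimum.

local minimum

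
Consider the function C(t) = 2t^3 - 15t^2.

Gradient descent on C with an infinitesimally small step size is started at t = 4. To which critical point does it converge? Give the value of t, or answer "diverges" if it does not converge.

C'(t) = 6t(t - 5), so C'(4) = -24.
Gradient descent moves in the -C' direction, i.e. t is increasing.
The nearest critical point in that direction is t = 5, where C'' = 30 > 0 (a local minimum). The iterate converges there.

5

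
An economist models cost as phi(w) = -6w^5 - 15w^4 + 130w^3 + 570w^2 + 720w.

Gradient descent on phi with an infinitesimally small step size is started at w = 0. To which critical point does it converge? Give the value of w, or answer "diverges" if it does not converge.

phi'(w) = -30(w - 4)(w + 1)(w + 2)(w + 3), so phi'(0) = 720.
Gradient descent moves in the -phi' direction, i.e. w is decreasing.
The nearest critical point in that direction is w = -1, where phi'' = 300 > 0 (a local minimum). The iterate converges there.

-1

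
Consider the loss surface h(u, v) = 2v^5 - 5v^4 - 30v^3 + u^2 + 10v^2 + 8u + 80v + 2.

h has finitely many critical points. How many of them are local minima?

2

h separates as a function of u plus a function of v, so ∇h=0 decouples.
∂h/∂u = 2(u + 4) = 0 at u ∈ {-4}; ∂h/∂v = 10(v - 4)(v - 1)(v + 1)(v + 2) = 0 at v ∈ {-2, -1, 1, 4}.
The Hessian is diagonal: diag(h_uu, h_vv). Second derivatives: h_uu(-4)=2; h_vv(-2)=-180, h_vv(-1)=100, h_vv(1)=-180, h_vv(4)=900.
Local minima occur where both diagonal entries positive: (-4, -1), (-4, 4). Count: 2.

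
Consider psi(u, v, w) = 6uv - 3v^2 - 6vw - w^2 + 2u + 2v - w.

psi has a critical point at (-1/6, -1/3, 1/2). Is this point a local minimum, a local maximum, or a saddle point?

The Hessian is constant: H = [[0, 6, 0], [6, -6, -6], [0, -6, -2]].
Leading principal minors: Δ₁ = 0, Δ₂ = -36, Δ₃ = 72.
The minors fit neither the all-positive nor the alternating-sign pattern, so H is indefinite: a saddle point.

saddle point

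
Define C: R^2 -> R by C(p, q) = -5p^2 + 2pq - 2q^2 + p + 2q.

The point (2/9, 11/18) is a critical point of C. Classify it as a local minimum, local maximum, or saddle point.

The Hessian of C is constant: H = [[-10, 2], [2, -4]].
det(H) = (-10)·(-4) − 2² = 36.
det(H) > 0 and tr(H) = -14 < 0, so H is negative definite and the point is a local maximum.

local maximum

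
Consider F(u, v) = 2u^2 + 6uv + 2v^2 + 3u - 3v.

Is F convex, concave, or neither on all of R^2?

neither

F is quadratic, so its Hessian is the constant matrix H = [[4, 6], [6, 4]].
det(H) = -20, tr(H) = 8.
det(H) < 0, so H is indefinite: neither convex nor concave.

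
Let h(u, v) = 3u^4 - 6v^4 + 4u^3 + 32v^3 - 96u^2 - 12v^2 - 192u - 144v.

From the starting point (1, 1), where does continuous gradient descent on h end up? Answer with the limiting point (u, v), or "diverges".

h is separable, so gradient descent decouples: u follows -∂h/∂u, v follows -∂h/∂v.
∂h/∂u = 12(u - 4)(u + 1)(u + 4); at u=1 this is -360, so u increases.
∂h/∂v = -24(v - 3)(v - 2)(v + 1); at v=1 this is -96, so v increases.
u converges to its nearest critical value 4 (a local min of the u-part); v converges to 2. The iterate converges to (4, 2).

(4, 2)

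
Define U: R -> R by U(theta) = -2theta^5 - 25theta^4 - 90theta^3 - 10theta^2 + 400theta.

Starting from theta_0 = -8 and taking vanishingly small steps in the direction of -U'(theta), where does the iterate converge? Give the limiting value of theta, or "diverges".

U'(theta) = -10(theta - 1)(theta + 2)(theta + 4)(theta + 5), so U'(-8) = -6480.
Gradient descent moves in the -U' direction, i.e. theta is increasing.
The nearest critical point in that direction is theta = -5, where U'' = 180 > 0 (a local minimum). The iterate converges there.

-5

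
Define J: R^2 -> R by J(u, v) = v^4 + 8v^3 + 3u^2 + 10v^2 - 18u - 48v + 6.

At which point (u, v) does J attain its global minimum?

(3, 1)

J(u,v) separates as P(u) + Q(v) + 6, so its minimum is min P + min Q + 6.
P'(u) = 6u - 18 vanishes at u ∈ {3}; Q'(v) = 4(v - 1)(v + 3)(v + 4) vanishes at v ∈ {-4, -3, 1}.
Local minima of P (where P''>0): P(3)=-27. Local minima of Q: Q(-4)=96, Q(1)=-29.
So the global minimum of J is P(3) + Q(1) + 6 = -27 − 29 + 6 = -50, attained at (3, 1).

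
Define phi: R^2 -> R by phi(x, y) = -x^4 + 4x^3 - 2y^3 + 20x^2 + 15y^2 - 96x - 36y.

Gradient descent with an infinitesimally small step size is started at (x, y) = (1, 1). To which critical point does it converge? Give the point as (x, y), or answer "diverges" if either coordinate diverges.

phi is separable, so gradient descent decouples: x follows -∂phi/∂x, y follows -∂phi/∂y.
∂phi/∂x = -4(x - 4)(x - 2)(x + 3); at x=1 this is -48, so x increases.
∂phi/∂y = -6(y - 3)(y - 2); at y=1 this is -12, so y increases.
x converges to its nearest critical value 2 (a local min of the x-part); y converges to 2. The iterate converges to (2, 2).

(2, 2)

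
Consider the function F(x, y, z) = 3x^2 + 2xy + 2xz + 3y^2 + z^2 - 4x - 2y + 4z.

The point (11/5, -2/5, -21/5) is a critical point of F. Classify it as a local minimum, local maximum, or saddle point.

The Hessian is constant: H = [[6, 2, 2], [2, 6, 0], [2, 0, 2]].
Leading principal minors: Δ₁ = 6, Δ₂ = 32, Δ₃ = 40.
All leading minors are positive, so H is positive definite: a local minimum.

local minimum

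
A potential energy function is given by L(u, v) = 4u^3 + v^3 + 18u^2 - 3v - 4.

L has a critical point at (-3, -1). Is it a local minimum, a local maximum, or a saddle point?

local maximum

The mixed partial ∂²L/∂u∂v is 0, so the Hessian at any point is diag(L_uu, L_vv) = diag(12(2u + 3), 6v).
At (-3, -1): H = diag(-36, -6).
Both eigenvalues are negative, so H is negative definite: a local maximum.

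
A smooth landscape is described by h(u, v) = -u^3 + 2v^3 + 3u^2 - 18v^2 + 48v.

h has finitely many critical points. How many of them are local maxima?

h separates as a function of u plus a function of v, so ∇h=0 decouples.
∂h/∂u = -3u(u - 2) = 0 at u ∈ {0, 2}; ∂h/∂v = 6(v - 4)(v - 2) = 0 at v ∈ {2, 4}.
The Hessian is diagonal: diag(h_uu, h_vv). Second derivatives: h_uu(0)=6, h_uu(2)=-6; h_vv(2)=-12, h_vv(4)=12.
Local maxima occur where both diagonal entries negative: (2, 2). Count: 1.

1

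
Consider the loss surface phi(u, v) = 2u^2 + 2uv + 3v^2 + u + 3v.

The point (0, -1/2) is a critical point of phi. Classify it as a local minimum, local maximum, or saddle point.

The Hessian of phi is constant: H = [[4, 2], [2, 6]].
det(H) = 4·6 − 2² = 20.
det(H) > 0 and tr(H) = 10 > 0, so H is positive definite and the point is a local minimum.

local minimum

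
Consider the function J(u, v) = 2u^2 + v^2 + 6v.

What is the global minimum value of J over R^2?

-9

J(u,v) separates as P(u) + Q(v), so its minimum is min P + min Q.
P'(u) = 4u vanishes at u ∈ {0}; Q'(v) = 2v + 6 vanishes at v ∈ {-3}.
Local minima of P (where P''>0): P(0)=0. Local minima of Q: Q(-3)=-9.
So the global minimum of J is P(0) + Q(-3) = 0 − 9 = -9, attained at (0, -3).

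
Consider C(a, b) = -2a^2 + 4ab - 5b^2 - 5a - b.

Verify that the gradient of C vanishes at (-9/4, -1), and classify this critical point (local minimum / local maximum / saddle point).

local maximum

∇C = (-4a + 4b - 5, 4a - 10b - 1); substituting (-9/4, -1) gives ∇C = (0, 0), so (-9/4, -1) is indeed a critical point.
The Hessian of C is constant: H = [[-4, 4], [4, -10]].
det(H) = (-4)·(-10) − 4² = 24.
det(H) > 0 and tr(H) = -14 < 0, so H is negative definite and the point is a local maximum.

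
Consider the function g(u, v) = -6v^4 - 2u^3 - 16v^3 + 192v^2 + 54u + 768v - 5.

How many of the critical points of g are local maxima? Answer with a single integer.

g separates as a function of u plus a function of v, so ∇g=0 decouples.
∂g/∂u = -6(u - 3)(u + 3) = 0 at u ∈ {-3, 3}; ∂g/∂v = -24(v - 4)(v + 2)(v + 4) = 0 at v ∈ {-4, -2, 4}.
The Hessian is diagonal: diag(g_uu, g_vv). Second derivatives: g_uu(-3)=36, g_uu(3)=-36; g_vv(-4)=-384, g_vv(-2)=288, g_vv(4)=-1152.
Local maxima occur where both diagonal entries negative: (3, -4), (3, 4). Count: 2.

2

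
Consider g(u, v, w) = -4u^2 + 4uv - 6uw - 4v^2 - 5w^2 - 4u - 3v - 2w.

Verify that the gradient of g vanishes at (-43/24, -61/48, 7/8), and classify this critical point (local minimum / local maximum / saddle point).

local maximum

∇g = (-8u + 4v - 6w - 4, 4u - 8v - 3, -6u - 10w - 2); substituting (-43/24, -61/48, 7/8) gives ∇g = (0, 0, 0), so (-43/24, -61/48, 7/8) is indeed a critical point.
The Hessian is constant: H = [[-8, 4, -6], [4, -8, 0], [-6, 0, -10]].
Leading principal minors: Δ₁ = -8, Δ₂ = 48, Δ₃ = -192.
The minors alternate sign starting negative (−, +, −), so H is negative definite: a local maximum.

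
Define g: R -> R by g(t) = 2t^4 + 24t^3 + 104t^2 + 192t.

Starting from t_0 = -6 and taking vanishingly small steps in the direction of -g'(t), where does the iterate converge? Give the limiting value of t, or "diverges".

-4

g'(t) = 8(t + 2)(t + 3)(t + 4), so g'(-6) = -192.
Gradient descent moves in the -g' direction, i.e. t is increasing.
The nearest critical point in that direction is t = -4, where g'' = 16 > 0 (a local minimum). The iterate converges there.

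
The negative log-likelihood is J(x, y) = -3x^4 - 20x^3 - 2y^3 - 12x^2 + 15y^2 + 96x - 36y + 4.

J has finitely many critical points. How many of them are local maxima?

J separates as a function of x plus a function of y, so ∇J=0 decouples.
∂J/∂x = -12(x - 1)(x + 2)(x + 4) = 0 at x ∈ {-4, -2, 1}; ∂J/∂y = -6(y - 3)(y - 2) = 0 at y ∈ {2, 3}.
The Hessian is diagonal: diag(J_xx, J_yy). Second derivatives: J_xx(-4)=-120, J_xx(-2)=72, J_xx(1)=-180; J_yy(2)=6, J_yy(3)=-6.
Local maxima occur where both diagonal entries negative: (-4, 3), (1, 3). Count: 2.

2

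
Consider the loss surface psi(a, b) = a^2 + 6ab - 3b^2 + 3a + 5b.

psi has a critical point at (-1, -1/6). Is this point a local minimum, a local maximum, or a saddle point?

saddle point

The Hessian of psi is constant: H = [[2, 6], [6, -6]].
det(H) = 2·(-6) − 6² = -48.
Since det(H) < 0, H is indefinite and the critical point is a saddle point.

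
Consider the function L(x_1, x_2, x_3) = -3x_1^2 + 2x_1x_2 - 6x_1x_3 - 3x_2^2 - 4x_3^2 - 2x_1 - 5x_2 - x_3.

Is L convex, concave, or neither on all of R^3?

concave

L is quadratic, so its Hessian is the constant matrix H = [[-6, 2, -6], [2, -6, 0], [-6, 0, -8]].
Leading principal minors: -6, 32, -40.
Signs alternate −, +, − ⇒ H ≺ 0 ⇒ concave.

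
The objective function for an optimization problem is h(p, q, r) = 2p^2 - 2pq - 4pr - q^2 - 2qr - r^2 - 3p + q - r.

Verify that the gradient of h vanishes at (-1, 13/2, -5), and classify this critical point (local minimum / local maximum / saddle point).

saddle point

∇h = (4p - 2q - 4r - 3, -2p - 2q - 2r + 1, -4p - 2q - 2r - 1); substituting (-1, 13/2, -5) gives ∇h = (0, 0, 0), so (-1, 13/2, -5) is indeed a critical point.
The Hessian is constant: H = [[4, -2, -4], [-2, -2, -2], [-4, -2, -2]].
Leading principal minors: Δ₁ = 4, Δ₂ = -12, Δ₃ = 8.
The minors fit neither the all-positive nor the alternating-sign pattern, so H is indefinite: a saddle point.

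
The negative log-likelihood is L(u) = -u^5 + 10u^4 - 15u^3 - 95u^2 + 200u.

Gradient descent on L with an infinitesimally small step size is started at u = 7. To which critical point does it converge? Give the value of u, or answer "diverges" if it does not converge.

diverges

L'(u) = -5(u - 5)(u - 4)(u - 1)(u + 2), so L'(7) = -1620.
Gradient descent moves in the -L' direction, i.e. u is increasing.
There is no critical point above u=7, and L' keeps the same sign, so the iterate runs off to +∞.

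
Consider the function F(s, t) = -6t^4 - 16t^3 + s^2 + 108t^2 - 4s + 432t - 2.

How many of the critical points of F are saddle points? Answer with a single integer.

2

F separates as a function of s plus a function of t, so ∇F=0 decouples.
∂F/∂s = 2(s - 2) = 0 at s ∈ {2}; ∂F/∂t = -24(t - 3)(t + 2)(t + 3) = 0 at t ∈ {-3, -2, 3}.
The Hessian is diagonal: diag(F_ss, F_tt). Second derivatives: F_ss(2)=2; F_tt(-3)=-144, F_tt(-2)=120, F_tt(3)=-720.
Saddle points occur where the two diagonal entries have opposite signs: (2, -3), (2, 3). Count: 2.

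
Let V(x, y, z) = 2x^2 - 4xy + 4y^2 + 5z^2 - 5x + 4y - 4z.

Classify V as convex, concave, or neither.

V is quadratic, so its Hessian is the constant matrix H = [[4, -4, 0], [-4, 8, 0], [0, 0, 10]].
Leading principal minors: 4, 16, 160.
All positive ⇒ H ≻ 0 ⇒ convex.

convex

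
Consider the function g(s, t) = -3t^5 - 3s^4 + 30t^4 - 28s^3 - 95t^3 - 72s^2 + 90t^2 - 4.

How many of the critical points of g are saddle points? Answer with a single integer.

g separates as a function of s plus a function of t, so ∇g=0 decouples.
∂g/∂s = -12s(s + 3)(s + 4) = 0 at s ∈ {-4, -3, 0}; ∂g/∂t = -15t(t - 4)(t - 3)(t - 1) = 0 at t ∈ {0, 1, 3, 4}.
The Hessian is diagonal: diag(g_ss, g_tt). Second derivatives: g_ss(-4)=-48, g_ss(-3)=36, g_ss(0)=-144; g_tt(0)=180, g_tt(1)=-90, g_tt(3)=90, g_tt(4)=-180.
Saddle points occur where the two diagonal entries have opposite signs: (-4, 0), (-4, 3), (-3, 1), (-3, 4), (0, 0), (0, 3). Count: 6.

6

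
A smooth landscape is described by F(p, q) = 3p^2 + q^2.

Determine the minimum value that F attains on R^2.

F(p,q) separates as A(p) + B(q), so its minimum is min A + min B.
A'(p) = 6p vanishes at p ∈ {0}; B'(q) = 2q vanishes at q ∈ {0}.
Local minima of A (where A''>0): A(0)=0. Local minima of B: B(0)=0.
So the global minimum of F is A(0) + B(0) = 0 + 0 = 0, attained at (0, 0).

0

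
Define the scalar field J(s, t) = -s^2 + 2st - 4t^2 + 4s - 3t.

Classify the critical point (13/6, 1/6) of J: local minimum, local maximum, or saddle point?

local maximum

The Hessian of J is constant: H = [[-2, 2], [2, -8]].
det(H) = (-2)·(-8) − 2² = 12.
det(H) > 0 and tr(H) = -10 < 0, so H is negative definite and the point is a local maximum.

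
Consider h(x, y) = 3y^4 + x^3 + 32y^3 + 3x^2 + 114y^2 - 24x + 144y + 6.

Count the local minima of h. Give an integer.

h separates as a function of x plus a function of y, so ∇h=0 decouples.
∂h/∂x = 3(x - 2)(x + 4) = 0 at x ∈ {-4, 2}; ∂h/∂y = 12(y + 1)(y + 3)(y + 4) = 0 at y ∈ {-4, -3, -1}.
The Hessian is diagonal: diag(h_xx, h_yy). Second derivatives: h_xx(-4)=-18, h_xx(2)=18; h_yy(-4)=36, h_yy(-3)=-24, h_yy(-1)=72.
Local minima occur where both diagonal entries positive: (2, -4), (2, -1). Count: 2.

2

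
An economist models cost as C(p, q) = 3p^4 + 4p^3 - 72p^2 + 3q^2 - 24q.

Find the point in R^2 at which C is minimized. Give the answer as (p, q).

C(p,q) separates as A(p) + B(q), so its minimum is min A + min B.
A'(p) = 12p(p - 3)(p + 4) vanishes at p ∈ {-4, 0, 3}; B'(q) = 6q - 24 vanishes at q ∈ {4}.
Local minima of A (where A''>0): A(-4)=-640, A(3)=-297. Local minima of B: B(4)=-48.
So the global minimum of C is A(-4) + B(4) = -640 − 48 = -688, attained at (-4, 4).

(-4, 4)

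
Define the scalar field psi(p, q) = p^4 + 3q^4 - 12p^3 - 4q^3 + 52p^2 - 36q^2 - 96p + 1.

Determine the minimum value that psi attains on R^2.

-252

psi(p,q) separates as A(p) + B(q) + 1, so its minimum is min A + min B + 1.
A'(p) = 4(p - 4)(p - 3)(p - 2) vanishes at p ∈ {2, 3, 4}; B'(q) = 12q(q - 3)(q + 2) vanishes at q ∈ {-2, 0, 3}.
Local minima of A (where A''>0): A(2)=-64, A(4)=-64. Local minima of B: B(-2)=-64, B(3)=-189.
So the global minimum of psi is A(2) + B(3) + 1 = -64 − 189 + 1 = -252, attained at (2, 3).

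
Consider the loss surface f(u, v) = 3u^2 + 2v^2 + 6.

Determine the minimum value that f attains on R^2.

6

f(u,v) separates as P(u) + Q(v) + 6, so its minimum is min P + min Q + 6.
P'(u) = 6u vanishes at u ∈ {0}; Q'(v) = 4v vanishes at v ∈ {0}.
Local minima of P (where P''>0): P(0)=0. Local minima of Q: Q(0)=0.
So the global minimum of f is P(0) + Q(0) + 6 = 0 + 0 + 6 = 6, attained at (0, 0).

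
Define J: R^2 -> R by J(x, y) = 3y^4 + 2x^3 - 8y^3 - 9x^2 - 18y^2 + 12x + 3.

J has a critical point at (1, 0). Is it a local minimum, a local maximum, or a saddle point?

local maximum

The mixed partial ∂²J/∂x∂y is 0, so the Hessian at any point is diag(J_xx, J_yy) = diag(6(2x - 3), 12(3y^2 - 4y - 3)).
At (1, 0): H = diag(-6, -36).
Both eigenvalues are negative, so H is negative definite: a local maximum.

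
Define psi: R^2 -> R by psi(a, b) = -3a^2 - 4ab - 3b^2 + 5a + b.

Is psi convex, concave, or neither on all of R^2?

psi is quadratic, so its Hessian is the constant matrix H = [[-6, -4], [-4, -6]].
det(H) = 20, tr(H) = -12.
det(H) > 0 and tr(H) < 0, so H is negative definite everywhere: concave.

concave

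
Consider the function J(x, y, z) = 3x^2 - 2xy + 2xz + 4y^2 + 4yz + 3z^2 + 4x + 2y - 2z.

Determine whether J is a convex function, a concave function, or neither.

convex

J is quadratic, so its Hessian is the constant matrix H = [[6, -2, 2], [-2, 8, 4], [2, 4, 6]].
Leading principal minors: 6, 44, 104.
All positive ⇒ H ≻ 0 ⇒ convex.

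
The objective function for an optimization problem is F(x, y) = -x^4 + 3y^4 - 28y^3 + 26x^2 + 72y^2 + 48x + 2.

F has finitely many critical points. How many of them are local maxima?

2

F separates as a function of x plus a function of y, so ∇F=0 decouples.
∂F/∂x = -4(x - 4)(x + 1)(x + 3) = 0 at x ∈ {-3, -1, 4}; ∂F/∂y = 12y(y - 4)(y - 3) = 0 at y ∈ {0, 3, 4}.
The Hessian is diagonal: diag(F_xx, F_yy). Second derivatives: F_xx(-3)=-56, F_xx(-1)=40, F_xx(4)=-140; F_yy(0)=144, F_yy(3)=-36, F_yy(4)=48.
Local maxima occur where both diagonal entries negative: (-3, 3), (4, 3). Count: 2.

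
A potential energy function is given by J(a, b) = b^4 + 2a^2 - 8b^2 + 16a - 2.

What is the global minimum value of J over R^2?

-50

J(a,b) separates as P(a) + Q(b) − 2, so its minimum is min P + min Q − 2.
P'(a) = 4a + 16 vanishes at a ∈ {-4}; Q'(b) = 4b(b - 2)(b + 2) vanishes at b ∈ {-2, 0, 2}.
Local minima of P (where P''>0): P(-4)=-32. Local minima of Q: Q(-2)=-16, Q(2)=-16.
So the global minimum of J is P(-4) + Q(-2) − 2 = -32 − 16 − 2 = -50, attained at (-4, -2).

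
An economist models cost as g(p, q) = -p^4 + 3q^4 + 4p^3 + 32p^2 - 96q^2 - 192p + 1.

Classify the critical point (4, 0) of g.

local maximum

The mixed partial ∂²g/∂p∂q is 0, so the Hessian at any point is diag(g_pp, g_qq) = diag(4(-3p^2 + 6p + 16), 12(3q^2 - 16)).
At (4, 0): H = diag(-32, -192).
Both eigenvalues are negative, so H is negative definite: a local maximum.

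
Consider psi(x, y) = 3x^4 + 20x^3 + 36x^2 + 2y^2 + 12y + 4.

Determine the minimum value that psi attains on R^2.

psi(x,y) separates as P(x) + Q(y) + 4, so its minimum is min P + min Q + 4.
P'(x) = 12x(x + 2)(x + 3) vanishes at x ∈ {-3, -2, 0}; Q'(y) = 4y + 12 vanishes at y ∈ {-3}.
Local minima of P (where P''>0): P(-3)=27, P(0)=0. Local minima of Q: Q(-3)=-18.
So the global minimum of psi is P(0) + Q(-3) + 4 = 0 − 18 + 4 = -14, attained at (0, -3).

-14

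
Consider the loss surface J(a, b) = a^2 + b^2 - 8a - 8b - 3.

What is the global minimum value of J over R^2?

-35

J(a,b) separates as P(a) + Q(b) − 3, so its minimum is min P + min Q − 3.
P'(a) = 2a - 8 vanishes at a ∈ {4}; Q'(b) = 2b - 8 vanishes at b ∈ {4}.
Local minima of P (where P''>0): P(4)=-16. Local minima of Q: Q(4)=-16.
So the global minimum of J is P(4) + Q(4) − 3 = -16 − 16 − 3 = -35, attained at (4, 4).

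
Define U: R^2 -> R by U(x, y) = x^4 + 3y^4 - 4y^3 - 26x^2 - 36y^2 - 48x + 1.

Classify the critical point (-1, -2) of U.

saddle point

The mixed partial ∂²U/∂x∂y is 0, so the Hessian at any point is diag(U_xx, U_yy) = diag(4(3x^2 - 13), 12(3y^2 - 2y - 6)).
At (-1, -2): H = diag(-40, 120).
The eigenvalues have opposite signs, so H is indefinite: a saddle point.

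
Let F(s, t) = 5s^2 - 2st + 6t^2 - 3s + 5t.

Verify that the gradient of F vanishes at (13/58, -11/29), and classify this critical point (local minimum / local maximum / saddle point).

local minimum

∇F = (10s - 2t - 3, -2s + 12t + 5); substituting (13/58, -11/29) gives ∇F = (0, 0), so (13/58, -11/29) is indeed a critical point.
The Hessian of F is constant: H = [[10, -2], [-2, 12]].
det(H) = 10·12 − (-2)² = 116.
det(H) > 0 and tr(H) = 22 > 0, so H is positive definite and the point is a local minimum.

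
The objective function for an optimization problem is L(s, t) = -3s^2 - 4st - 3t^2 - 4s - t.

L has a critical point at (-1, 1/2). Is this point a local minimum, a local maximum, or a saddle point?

The Hessian of L is constant: H = [[-6, -4], [-4, -6]].
det(H) = (-6)·(-6) − (-4)² = 20.
det(H) > 0 and tr(H) = -12 < 0, so H is negative definite and the point is a local maximum.

local maximum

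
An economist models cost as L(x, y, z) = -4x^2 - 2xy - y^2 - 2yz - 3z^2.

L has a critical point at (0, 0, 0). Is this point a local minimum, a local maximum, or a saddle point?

The Hessian is constant: H = [[-8, -2, 0], [-2, -2, -2], [0, -2, -6]].
Leading principal minors: Δ₁ = -8, Δ₂ = 12, Δ₃ = -40.
The minors alternate sign starting negative (−, +, −), so H is negative definite: a local maximum.

local maximum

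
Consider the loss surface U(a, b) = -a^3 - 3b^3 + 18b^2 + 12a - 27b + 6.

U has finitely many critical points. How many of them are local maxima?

1

U separates as a function of a plus a function of b, so ∇U=0 decouples.
∂U/∂a = -3(a - 2)(a + 2) = 0 at a ∈ {-2, 2}; ∂U/∂b = -9(b - 3)(b - 1) = 0 at b ∈ {1, 3}.
The Hessian is diagonal: diag(U_aa, U_bb). Second derivatives: U_aa(-2)=12, U_aa(2)=-12; U_bb(1)=18, U_bb(3)=-18.
Local maxima occur where both diagonal entries negative: (2, 3). Count: 1.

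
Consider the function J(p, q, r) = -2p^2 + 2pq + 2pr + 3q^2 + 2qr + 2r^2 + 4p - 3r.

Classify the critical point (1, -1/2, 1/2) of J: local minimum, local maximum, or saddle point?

The Hessian is constant: H = [[-4, 2, 2], [2, 6, 2], [2, 2, 4]].
Leading principal minors: Δ₁ = -4, Δ₂ = -28, Δ₃ = -104.
The minors fit neither the all-positive nor the alternating-sign pattern, so H is indefinite: a saddle point.

saddle point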